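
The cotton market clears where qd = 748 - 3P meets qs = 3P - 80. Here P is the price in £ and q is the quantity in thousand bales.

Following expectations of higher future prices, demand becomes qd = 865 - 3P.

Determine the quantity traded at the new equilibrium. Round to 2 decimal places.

392.50

Before the shock: 748 - 3P = 3P - 80 ⇒ 828 = 6P ⇒ P = 138, q = 334.
The shock moves the curves to qd = 865 - 3P and qs = 3P - 80.
Clearing the new market: 865 - 3P = 3P - 80, so P = 157.5 and q = 392.5.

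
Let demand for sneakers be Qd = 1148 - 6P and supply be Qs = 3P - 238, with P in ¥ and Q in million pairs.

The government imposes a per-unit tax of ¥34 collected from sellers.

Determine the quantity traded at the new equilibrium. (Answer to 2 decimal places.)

Before the shock: 1148 - 6P = 3P - 238 ⇒ 1386 = 9P ⇒ P = 154, Q = 224.
Since sellers keep the price net of the tax, the effective supply curve becomes Qs = 3P - 340.
Equate the new curves: 1148 - 6P = 3P - 340, giving 1488 = 9P, P = 496/3 ≈ 165.3333, Q = 156.

156.00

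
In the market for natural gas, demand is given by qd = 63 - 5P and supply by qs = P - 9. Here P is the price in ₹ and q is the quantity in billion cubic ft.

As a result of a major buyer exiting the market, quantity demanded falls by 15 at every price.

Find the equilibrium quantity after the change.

Before the shock: 63 - 5P = P - 9 ⇒ 72 = 6P ⇒ P = 12, q = 3.
After the shift, demand is qd = 48 - 5P and supply is qs = P - 9.
Equate the new curves: 48 - 5P = P - 9, giving 57 = 6P, P = 9.5, q = 0.5.

0.5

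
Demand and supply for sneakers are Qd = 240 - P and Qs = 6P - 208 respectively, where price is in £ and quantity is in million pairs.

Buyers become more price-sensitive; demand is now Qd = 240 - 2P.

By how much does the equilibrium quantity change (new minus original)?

-48

Solve the original market: 240 - P = 6P - 208, hence P = 64 and Q = 176.
With the change applied: demand Qd = 240 - 2P, supply Qs = 6P - 208.
New equilibrium: 240 - 2P = 6P - 208 ⇒ 448 = 8P ⇒ P = 56, Q = 128.
ΔQ = 128 − 176 = -48.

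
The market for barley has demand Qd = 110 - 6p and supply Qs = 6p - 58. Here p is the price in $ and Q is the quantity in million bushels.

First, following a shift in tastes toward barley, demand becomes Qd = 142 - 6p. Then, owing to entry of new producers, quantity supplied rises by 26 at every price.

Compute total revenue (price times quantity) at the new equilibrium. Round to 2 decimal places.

Initially, 110 - 6p = 6p - 58, so 168 = 12p and p = 14, Q = 26.
With the change applied: demand Qd = 142 - 6p, supply Qs = 6p - 32.
Clearing the new market: 142 - 6p = 6p - 32, so p = 14.5 and Q = 55.
New expenditure = 14.5 × 55 = 797.50.

797.50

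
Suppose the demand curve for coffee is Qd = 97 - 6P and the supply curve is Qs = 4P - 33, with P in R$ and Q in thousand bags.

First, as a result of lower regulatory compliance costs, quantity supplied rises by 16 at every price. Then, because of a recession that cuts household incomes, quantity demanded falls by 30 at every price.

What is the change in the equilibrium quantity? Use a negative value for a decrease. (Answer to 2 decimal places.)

Before the shock: 97 - 6P = 4P - 33 ⇒ 130 = 10P ⇒ P = 13, Q = 19.
With the change applied: demand Qd = 67 - 6P, supply Qs = 4P - 17.
Clearing the new market: 67 - 6P = 4P - 17, so P = 8.4 and Q = 16.6.
ΔQ = 16.6 − 19 = -2.40.

-2.40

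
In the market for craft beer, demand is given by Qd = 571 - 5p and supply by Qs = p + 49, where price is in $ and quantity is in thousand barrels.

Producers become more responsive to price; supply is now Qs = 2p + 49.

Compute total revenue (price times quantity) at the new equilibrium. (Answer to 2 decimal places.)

Initially, 571 - 5p = p + 49, so 522 = 6p and p = 87, Q = 136.
With the change applied: demand Qd = 571 - 5p, supply Qs = 2p + 49.
New equilibrium: 571 - 5p = 2p + 49 ⇒ 522 = 7p ⇒ p = 522/7 ≈ 74.5714, Q = 1387/7 ≈ 198.1429.
New expenditure = 74.5714 × 198.1429 = 14775.80.

14775.80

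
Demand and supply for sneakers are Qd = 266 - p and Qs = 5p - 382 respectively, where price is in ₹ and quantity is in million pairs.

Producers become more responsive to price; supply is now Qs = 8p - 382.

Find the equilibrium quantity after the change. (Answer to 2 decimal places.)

194.00

Original equilibrium: 266 - p = 5p - 382 gives 648 = 6p, so p = 108 and Q = 158.
The shock moves the curves to Qd = 266 - p and Qs = 8p - 382.
Equate the new curves: 266 - p = 8p - 382, giving 648 = 9p, p = 72, Q = 194.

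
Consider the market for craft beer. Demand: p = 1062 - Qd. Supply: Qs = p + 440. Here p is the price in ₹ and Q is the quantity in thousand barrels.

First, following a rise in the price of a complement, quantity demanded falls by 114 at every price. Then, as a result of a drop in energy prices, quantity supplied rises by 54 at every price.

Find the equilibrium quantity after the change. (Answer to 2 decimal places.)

721.00

Solve the original market: 1062 - p = p + 440, hence p = 311 and Q = 751.
With the change applied: demand Qd = 948 - p, supply Qs = p + 494.
Setting them equal: 948 - p = p + 494 → 454 = 2p, so p = 227 and Q = 721.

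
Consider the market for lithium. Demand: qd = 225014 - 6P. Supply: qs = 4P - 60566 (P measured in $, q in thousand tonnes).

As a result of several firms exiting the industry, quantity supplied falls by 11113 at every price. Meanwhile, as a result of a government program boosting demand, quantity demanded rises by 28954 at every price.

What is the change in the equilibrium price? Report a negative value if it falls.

+4006.7

Solve the original market: 225014 - 6P = 4P - 60566, hence P = 28558 and q = 53666.
The new curves are qd = 253968 - 6P (demand) and qs = 4P - 71679 (supply).
Clearing the new market: 253968 - 6P = 4P - 71679, so P = 32564.7 and q = 58579.8.
ΔP = 32564.7 − 28558 = +4006.7.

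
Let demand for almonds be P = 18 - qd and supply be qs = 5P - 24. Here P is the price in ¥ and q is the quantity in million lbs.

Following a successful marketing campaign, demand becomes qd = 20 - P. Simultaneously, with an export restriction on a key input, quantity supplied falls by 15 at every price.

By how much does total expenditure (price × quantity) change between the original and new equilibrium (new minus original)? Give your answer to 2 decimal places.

Before the shock: 18 - P = 5P - 24 ⇒ 42 = 6P ⇒ P = 7, q = 11.
The new curves are qd = 20 - P (demand) and qs = 5P - 39 (supply).
Setting them equal: 20 - P = 5P - 39 → 59 = 6P, so P = 59/6 ≈ 9.8333 and q = 61/6 ≈ 10.1667.
Expenditure moves from 7×11 = 77 to 9.8333×10.1667 = 99.9722; change = +22.97.

+22.97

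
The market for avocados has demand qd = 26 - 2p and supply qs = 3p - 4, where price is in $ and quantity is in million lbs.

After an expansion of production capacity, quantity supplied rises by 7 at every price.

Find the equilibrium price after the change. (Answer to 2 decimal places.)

Solve the original market: 26 - 2p = 3p - 4, hence p = 6 and q = 14.
The shock moves the curves to qd = 26 - 2p and qs = 3p + 3.
Clearing the new market: 26 - 2p = 3p + 3, so p = 4.6 and q = 16.8.

4.60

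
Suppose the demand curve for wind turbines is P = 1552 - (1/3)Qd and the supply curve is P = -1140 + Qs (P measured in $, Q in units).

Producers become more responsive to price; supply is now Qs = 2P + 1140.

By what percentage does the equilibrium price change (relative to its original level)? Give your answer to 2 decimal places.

Original equilibrium: 4656 - 3P = P + 1140 gives 3516 = 4P, so P = 879 and Q = 2019.
After the shift, demand is Qd = 4656 - 3P and supply is Qs = 2P + 1140.
Equate the new curves: 4656 - 3P = 2P + 1140, giving 3516 = 5P, P = 703.2, Q = 2546.4.
%ΔP = (703.2 − 879) / 879 × 100 = -20.00%.

-20.00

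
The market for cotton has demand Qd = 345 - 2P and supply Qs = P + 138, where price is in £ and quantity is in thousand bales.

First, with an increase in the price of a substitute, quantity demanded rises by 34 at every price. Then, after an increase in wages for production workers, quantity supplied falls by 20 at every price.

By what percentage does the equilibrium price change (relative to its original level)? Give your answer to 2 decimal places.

+26.09

Before the shock: 345 - 2P = P + 138 ⇒ 207 = 3P ⇒ P = 69, Q = 207.
After the shift, demand is Qd = 379 - 2P and supply is Qs = P + 118.
New equilibrium: 379 - 2P = P + 118 ⇒ 261 = 3P ⇒ P = 87, Q = 205.
%ΔP = (87 − 69) / 69 × 100 = +26.09%.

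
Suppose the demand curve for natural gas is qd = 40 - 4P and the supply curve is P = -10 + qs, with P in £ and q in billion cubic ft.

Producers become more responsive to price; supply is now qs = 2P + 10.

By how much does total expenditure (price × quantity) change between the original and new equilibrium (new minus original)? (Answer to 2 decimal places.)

Initially, 40 - 4P = P + 10, so 30 = 5P and P = 6, q = 16.
The new curves are qd = 40 - 4P (demand) and qs = 2P + 10 (supply).
New equilibrium: 40 - 4P = 2P + 10 ⇒ 30 = 6P ⇒ P = 5, q = 20.
Expenditure moves from 6×16 = 96 to 5×20 = 100; change = +4.00.

+4.00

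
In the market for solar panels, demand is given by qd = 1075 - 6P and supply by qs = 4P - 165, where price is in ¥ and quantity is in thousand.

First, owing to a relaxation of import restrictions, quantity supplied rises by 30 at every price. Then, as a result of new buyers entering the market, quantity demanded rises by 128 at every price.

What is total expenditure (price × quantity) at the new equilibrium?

Original equilibrium: 1075 - 6P = 4P - 165 gives 1240 = 10P, so P = 124 and q = 331.
With the change applied: demand qd = 1203 - 6P, supply qs = 4P - 135.
Equate the new curves: 1203 - 6P = 4P - 135, giving 1338 = 10P, P = 133.8, q = 400.2.
New expenditure = 133.8 × 400.2 = 53546.76.

53546.76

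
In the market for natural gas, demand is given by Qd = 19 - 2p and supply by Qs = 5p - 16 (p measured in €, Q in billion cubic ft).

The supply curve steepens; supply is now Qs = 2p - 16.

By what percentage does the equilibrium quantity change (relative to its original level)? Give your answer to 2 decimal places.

-83.33

Initially, 19 - 2p = 5p - 16, so 35 = 7p and p = 5, Q = 9.
After the shift, demand is Qd = 19 - 2p and supply is Qs = 2p - 16.
Setting them equal: 19 - 2p = 2p - 16 → 35 = 4p, so p = 8.75 and Q = 1.5.
%ΔQ = (1.5 − 9) / 9 × 100 = -83.33%.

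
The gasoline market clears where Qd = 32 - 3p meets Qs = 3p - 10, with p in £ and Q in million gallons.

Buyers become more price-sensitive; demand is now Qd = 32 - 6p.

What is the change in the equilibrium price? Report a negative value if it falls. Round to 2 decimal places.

Before the shock: 32 - 3p = 3p - 10 ⇒ 42 = 6p ⇒ p = 7, Q = 11.
The new curves are Qd = 32 - 6p (demand) and Qs = 3p - 10 (supply).
Setting them equal: 32 - 6p = 3p - 10 → 42 = 9p, so p = 14/3 ≈ 4.6667 and Q = 4.
Δp = 4.6667 − 7 = -2.33.

-2.33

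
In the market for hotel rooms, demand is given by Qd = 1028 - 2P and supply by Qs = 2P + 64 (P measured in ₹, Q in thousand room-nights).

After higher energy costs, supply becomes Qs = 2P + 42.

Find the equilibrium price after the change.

246.5

Solve the original market: 1028 - 2P = 2P + 64, hence P = 241 and Q = 546.
The shock moves the curves to Qd = 1028 - 2P and Qs = 2P + 42.
Equate the new curves: 1028 - 2P = 2P + 42, giving 986 = 4P, P = 246.5, Q = 535.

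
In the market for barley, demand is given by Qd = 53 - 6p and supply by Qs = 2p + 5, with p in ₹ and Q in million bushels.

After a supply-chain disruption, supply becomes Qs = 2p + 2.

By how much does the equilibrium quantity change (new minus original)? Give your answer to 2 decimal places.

Before the shock: 53 - 6p = 2p + 5 ⇒ 48 = 8p ⇒ p = 6, Q = 17.
With the change applied: demand Qd = 53 - 6p, supply Qs = 2p + 2.
Equate the new curves: 53 - 6p = 2p + 2, giving 51 = 8p, p = 6.375, Q = 14.75.
ΔQ = 14.75 − 17 = -2.25.

-2.25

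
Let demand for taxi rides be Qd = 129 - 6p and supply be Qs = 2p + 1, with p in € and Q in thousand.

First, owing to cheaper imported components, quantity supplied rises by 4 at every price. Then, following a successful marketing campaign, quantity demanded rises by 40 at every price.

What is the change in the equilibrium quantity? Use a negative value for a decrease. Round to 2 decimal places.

Before the shock: 129 - 6p = 2p + 1 ⇒ 128 = 8p ⇒ p = 16, Q = 33.
With the change applied: demand Qd = 169 - 6p, supply Qs = 2p + 5.
Setting them equal: 169 - 6p = 2p + 5 → 164 = 8p, so p = 20.5 and Q = 46.
ΔQ = 46 − 33 = +13.00.

+13.00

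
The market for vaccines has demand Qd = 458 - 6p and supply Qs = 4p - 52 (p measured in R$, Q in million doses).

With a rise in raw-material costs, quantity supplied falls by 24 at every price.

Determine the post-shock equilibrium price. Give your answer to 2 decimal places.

Initially, 458 - 6p = 4p - 52, so 510 = 10p and p = 51, Q = 152.
The shock moves the curves to Qd = 458 - 6p and Qs = 4p - 76.
Setting them equal: 458 - 6p = 4p - 76 → 534 = 10p, so p = 53.4 and Q = 137.6.

53.40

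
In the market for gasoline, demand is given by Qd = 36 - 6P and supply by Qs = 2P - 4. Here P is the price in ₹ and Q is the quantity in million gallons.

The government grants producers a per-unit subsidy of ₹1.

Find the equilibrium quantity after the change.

7.5

Original equilibrium: 36 - 6P = 2P - 4 gives 40 = 8P, so P = 5 and Q = 6.
Since sellers receive the price plus the subsidy, the effective supply curve becomes Qs = 2P - 2.
Setting them equal: 36 - 6P = 2P - 2 → 38 = 8P, so P = 4.75 and Q = 7.5.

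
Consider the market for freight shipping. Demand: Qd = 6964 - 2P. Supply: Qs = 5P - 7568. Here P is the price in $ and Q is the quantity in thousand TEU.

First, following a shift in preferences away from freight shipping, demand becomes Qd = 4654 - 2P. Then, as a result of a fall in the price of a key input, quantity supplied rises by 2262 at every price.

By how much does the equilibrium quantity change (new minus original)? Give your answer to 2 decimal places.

Solve the original market: 6964 - 2P = 5P - 7568, hence P = 2076 and Q = 2812.
The shock moves the curves to Qd = 4654 - 2P and Qs = 5P - 5306.
New equilibrium: 4654 - 2P = 5P - 5306 ⇒ 9960 = 7P ⇒ P = 9960/7 ≈ 1422.8571, Q = 12658/7 ≈ 1808.2857.
ΔQ = 1808.2857 − 2812 = -1003.71.

-1003.71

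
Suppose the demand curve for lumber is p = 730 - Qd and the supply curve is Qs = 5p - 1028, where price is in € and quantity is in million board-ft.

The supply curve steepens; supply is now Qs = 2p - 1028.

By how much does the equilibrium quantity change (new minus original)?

Initially, 730 - p = 5p - 1028, so 1758 = 6p and p = 293, Q = 437.
With the change applied: demand Qd = 730 - p, supply Qs = 2p - 1028.
Clearing the new market: 730 - p = 2p - 1028, so p = 586 and Q = 144.
ΔQ = 144 − 437 = -293.

-293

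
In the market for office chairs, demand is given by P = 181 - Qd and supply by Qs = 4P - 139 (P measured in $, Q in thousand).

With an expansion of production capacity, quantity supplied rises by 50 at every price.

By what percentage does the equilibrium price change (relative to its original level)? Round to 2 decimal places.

-15.63

Original equilibrium: 181 - P = 4P - 139 gives 320 = 5P, so P = 64 and Q = 117.
The shock moves the curves to Qd = 181 - P and Qs = 4P - 89.
Clearing the new market: 181 - P = 4P - 89, so P = 54 and Q = 127.
%ΔP = (54 − 64) / 64 × 100 = -15.63%.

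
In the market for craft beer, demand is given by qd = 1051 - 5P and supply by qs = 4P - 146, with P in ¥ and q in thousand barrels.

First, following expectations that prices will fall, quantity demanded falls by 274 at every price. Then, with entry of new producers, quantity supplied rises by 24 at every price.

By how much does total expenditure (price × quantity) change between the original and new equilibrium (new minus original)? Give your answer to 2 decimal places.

-23613.28

Solve the original market: 1051 - 5P = 4P - 146, hence P = 133 and q = 386.
After the shift, demand is qd = 777 - 5P and supply is qs = 4P - 122.
Setting them equal: 777 - 5P = 4P - 122 → 899 = 9P, so P = 899/9 ≈ 99.8889 and q = 2498/9 ≈ 277.5556.
Expenditure moves from 133×386 = 51338 to 99.8889×277.5556 = 27724.7160; change = -23613.28.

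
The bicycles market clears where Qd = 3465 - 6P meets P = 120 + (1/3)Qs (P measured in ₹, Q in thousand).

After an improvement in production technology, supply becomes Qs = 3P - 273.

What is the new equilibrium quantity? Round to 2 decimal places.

Original equilibrium: 3465 - 6P = 3P - 360 gives 3825 = 9P, so P = 425 and Q = 915.
The new curves are Qd = 3465 - 6P (demand) and Qs = 3P - 273 (supply).
Clearing the new market: 3465 - 6P = 3P - 273, so P = 1246/3 ≈ 415.3333 and Q = 973.

973.00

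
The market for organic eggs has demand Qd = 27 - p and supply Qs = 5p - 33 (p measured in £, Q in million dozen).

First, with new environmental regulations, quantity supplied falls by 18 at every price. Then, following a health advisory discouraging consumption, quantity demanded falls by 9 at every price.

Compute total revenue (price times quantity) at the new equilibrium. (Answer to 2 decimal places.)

74.75

Original equilibrium: 27 - p = 5p - 33 gives 60 = 6p, so p = 10 and Q = 17.
The shock moves the curves to Qd = 18 - p and Qs = 5p - 51.
Setting them equal: 18 - p = 5p - 51 → 69 = 6p, so p = 11.5 and Q = 6.5.
New expenditure = 11.5 × 6.5 = 74.75.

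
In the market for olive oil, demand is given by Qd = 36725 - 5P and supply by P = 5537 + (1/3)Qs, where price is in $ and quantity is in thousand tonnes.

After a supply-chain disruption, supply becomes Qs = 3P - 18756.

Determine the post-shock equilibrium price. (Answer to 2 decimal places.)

6935.13

Solve the original market: 36725 - 5P = 3P - 16611, hence P = 6667 and Q = 3390.
The shock moves the curves to Qd = 36725 - 5P and Qs = 3P - 18756.
Setting them equal: 36725 - 5P = 3P - 18756 → 55481 = 8P, so P = 6935.125 and Q = 2049.375.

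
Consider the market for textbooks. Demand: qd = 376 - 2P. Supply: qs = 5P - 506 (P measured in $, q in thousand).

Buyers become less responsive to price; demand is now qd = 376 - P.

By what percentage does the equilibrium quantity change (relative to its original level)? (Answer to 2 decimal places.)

Original equilibrium: 376 - 2P = 5P - 506 gives 882 = 7P, so P = 126 and q = 124.
The shock moves the curves to qd = 376 - P and qs = 5P - 506.
New equilibrium: 376 - P = 5P - 506 ⇒ 882 = 6P ⇒ P = 147, q = 229.
%Δq = (229 − 124) / 124 × 100 = +84.68%.

+84.68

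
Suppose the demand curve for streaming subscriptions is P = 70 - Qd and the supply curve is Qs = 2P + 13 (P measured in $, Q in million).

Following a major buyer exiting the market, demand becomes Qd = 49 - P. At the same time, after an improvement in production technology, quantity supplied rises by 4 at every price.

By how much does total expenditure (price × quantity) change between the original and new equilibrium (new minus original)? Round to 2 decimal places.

Solve the original market: 70 - P = 2P + 13, hence P = 19 and Q = 51.
The new curves are Qd = 49 - P (demand) and Qs = 2P + 17 (supply).
Setting them equal: 49 - P = 2P + 17 → 32 = 3P, so P = 32/3 ≈ 10.6667 and Q = 115/3 ≈ 38.3333.
Expenditure moves from 19×51 = 969 to 10.6667×38.3333 = 408.8889; change = -560.11.

-560.11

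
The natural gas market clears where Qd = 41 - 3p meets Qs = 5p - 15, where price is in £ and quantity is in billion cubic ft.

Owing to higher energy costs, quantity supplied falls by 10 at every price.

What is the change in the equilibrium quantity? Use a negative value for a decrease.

Before the shock: 41 - 3p = 5p - 15 ⇒ 56 = 8p ⇒ p = 7, Q = 20.
The new curves are Qd = 41 - 3p (demand) and Qs = 5p - 25 (supply).
Equate the new curves: 41 - 3p = 5p - 25, giving 66 = 8p, p = 8.25, Q = 16.25.
ΔQ = 16.25 − 20 = -3.75.

-3.75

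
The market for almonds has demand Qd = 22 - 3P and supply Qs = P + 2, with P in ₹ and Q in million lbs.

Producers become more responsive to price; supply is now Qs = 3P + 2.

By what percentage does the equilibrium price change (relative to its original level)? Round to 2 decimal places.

-33.33

Initially, 22 - 3P = P + 2, so 20 = 4P and P = 5, Q = 7.
The shock moves the curves to Qd = 22 - 3P and Qs = 3P + 2.
Clearing the new market: 22 - 3P = 3P + 2, so P = 10/3 ≈ 3.3333 and Q = 12.
%ΔP = (3.3333 − 5) / 5 × 100 = -33.33%.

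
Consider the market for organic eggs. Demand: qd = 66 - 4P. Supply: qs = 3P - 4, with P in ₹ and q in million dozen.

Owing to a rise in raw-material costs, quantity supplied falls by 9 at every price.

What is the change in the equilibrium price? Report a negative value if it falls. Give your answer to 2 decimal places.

+1.29

Original equilibrium: 66 - 4P = 3P - 4 gives 70 = 7P, so P = 10 and q = 26.
With the change applied: demand qd = 66 - 4P, supply qs = 3P - 13.
Equate the new curves: 66 - 4P = 3P - 13, giving 79 = 7P, P = 79/7 ≈ 11.2857, q = 146/7 ≈ 20.8571.
ΔP = 11.2857 − 10 = +1.29.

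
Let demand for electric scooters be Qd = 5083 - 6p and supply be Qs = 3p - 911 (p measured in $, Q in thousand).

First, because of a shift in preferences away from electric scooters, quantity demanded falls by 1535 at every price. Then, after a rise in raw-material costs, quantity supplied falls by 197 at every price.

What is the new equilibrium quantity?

444

Solve the original market: 5083 - 6p = 3p - 911, hence p = 666 and Q = 1087.
The shock moves the curves to Qd = 3548 - 6p and Qs = 3p - 1108.
Equate the new curves: 3548 - 6p = 3p - 1108, giving 4656 = 9p, p = 1552/3 ≈ 517.3333, Q = 444.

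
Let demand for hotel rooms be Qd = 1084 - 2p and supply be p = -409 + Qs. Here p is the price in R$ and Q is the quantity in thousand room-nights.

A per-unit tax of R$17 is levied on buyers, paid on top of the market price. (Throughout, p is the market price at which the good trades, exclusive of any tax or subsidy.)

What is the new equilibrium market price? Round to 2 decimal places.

Before the shock: 1084 - 2p = p + 409 ⇒ 675 = 3p ⇒ p = 225, Q = 634.
Since buyers pay the price plus the tax, the effective demand curve becomes Qd = 1050 - 2p.
Equate the new curves: 1050 - 2p = p + 409, giving 641 = 3p, p = 641/3 ≈ 213.6667, Q = 1868/3 ≈ 622.6667.

213.67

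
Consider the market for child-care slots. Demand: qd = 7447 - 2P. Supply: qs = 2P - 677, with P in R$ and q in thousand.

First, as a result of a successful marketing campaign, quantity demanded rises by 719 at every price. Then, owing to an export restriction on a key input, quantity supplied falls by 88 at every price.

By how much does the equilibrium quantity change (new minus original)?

+315.5

Initially, 7447 - 2P = 2P - 677, so 8124 = 4P and P = 2031, q = 3385.
The new curves are qd = 8166 - 2P (demand) and qs = 2P - 765 (supply).
Equate the new curves: 8166 - 2P = 2P - 765, giving 8931 = 4P, P = 2232.75, q = 3700.5.
Δq = 3700.5 − 3385 = +315.5.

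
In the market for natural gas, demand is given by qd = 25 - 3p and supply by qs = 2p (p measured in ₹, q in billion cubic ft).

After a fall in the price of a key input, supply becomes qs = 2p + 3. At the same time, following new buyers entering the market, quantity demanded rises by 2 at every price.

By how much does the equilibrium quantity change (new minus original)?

+2.6

Solve the original market: 25 - 3p = 2p, hence p = 5 and q = 10.
After the shift, demand is qd = 27 - 3p and supply is qs = 2p + 3.
New equilibrium: 27 - 3p = 2p + 3 ⇒ 24 = 5p ⇒ p = 4.8, q = 12.6.
Δq = 12.6 − 10 = +2.6.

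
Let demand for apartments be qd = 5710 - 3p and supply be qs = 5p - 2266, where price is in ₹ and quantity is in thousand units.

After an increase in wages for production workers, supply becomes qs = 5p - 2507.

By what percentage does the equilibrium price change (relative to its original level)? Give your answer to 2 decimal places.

Before the shock: 5710 - 3p = 5p - 2266 ⇒ 7976 = 8p ⇒ p = 997, q = 2719.
With the change applied: demand qd = 5710 - 3p, supply qs = 5p - 2507.
Equate the new curves: 5710 - 3p = 5p - 2507, giving 8217 = 8p, p = 1027.125, q = 2628.625.
%Δp = (1027.125 − 997) / 997 × 100 = +3.02%.

+3.02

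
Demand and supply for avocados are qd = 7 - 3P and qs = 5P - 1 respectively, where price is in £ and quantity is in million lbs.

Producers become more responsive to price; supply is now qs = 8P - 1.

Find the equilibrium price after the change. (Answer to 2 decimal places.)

0.73

Solve the original market: 7 - 3P = 5P - 1, hence P = 1 and q = 4.
With the change applied: demand qd = 7 - 3P, supply qs = 8P - 1.
New equilibrium: 7 - 3P = 8P - 1 ⇒ 8 = 11P ⇒ P = 8/11 ≈ 0.7273, q = 53/11 ≈ 4.8182.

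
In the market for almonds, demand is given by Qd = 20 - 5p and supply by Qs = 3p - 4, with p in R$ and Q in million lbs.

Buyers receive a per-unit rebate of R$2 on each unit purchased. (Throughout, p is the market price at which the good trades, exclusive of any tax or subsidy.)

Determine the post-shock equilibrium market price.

4.25

Before the shock: 20 - 5p = 3p - 4 ⇒ 24 = 8p ⇒ p = 3, Q = 5.
Since buyers' out-of-pocket price is the market price minus the rebate, the effective demand curve becomes Qd = 30 - 5p.
Setting them equal: 30 - 5p = 3p - 4 → 34 = 8p, so p = 4.25 and Q = 8.75.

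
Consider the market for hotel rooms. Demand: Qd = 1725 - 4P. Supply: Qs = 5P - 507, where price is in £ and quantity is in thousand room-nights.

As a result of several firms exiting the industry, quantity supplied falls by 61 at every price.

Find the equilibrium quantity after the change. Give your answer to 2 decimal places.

705.89

Before the shock: 1725 - 4P = 5P - 507 ⇒ 2232 = 9P ⇒ P = 248, Q = 733.
After the shift, demand is Qd = 1725 - 4P and supply is Qs = 5P - 568.
Setting them equal: 1725 - 4P = 5P - 568 → 2293 = 9P, so P = 2293/9 ≈ 254.7778 and Q = 6353/9 ≈ 705.8889.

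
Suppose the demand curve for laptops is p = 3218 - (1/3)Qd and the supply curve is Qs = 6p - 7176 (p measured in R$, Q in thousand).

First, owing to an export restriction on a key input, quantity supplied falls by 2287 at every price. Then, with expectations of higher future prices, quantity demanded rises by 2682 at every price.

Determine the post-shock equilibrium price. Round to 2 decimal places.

Solve the original market: 9654 - 3p = 6p - 7176, hence p = 1870 and Q = 4044.
With the change applied: demand Qd = 12336 - 3p, supply Qs = 6p - 9463.
Setting them equal: 12336 - 3p = 6p - 9463 → 21799 = 9p, so p = 21799/9 ≈ 2422.1111 and Q = 15209/3 ≈ 5069.6667.

2422.11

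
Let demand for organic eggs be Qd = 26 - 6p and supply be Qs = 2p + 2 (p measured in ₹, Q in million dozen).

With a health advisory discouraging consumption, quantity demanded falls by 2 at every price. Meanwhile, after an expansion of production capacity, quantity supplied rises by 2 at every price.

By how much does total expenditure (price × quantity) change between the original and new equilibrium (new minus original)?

-1.5

Solve the original market: 26 - 6p = 2p + 2, hence p = 3 and Q = 8.
After the shift, demand is Qd = 24 - 6p and supply is Qs = 2p + 4.
Setting them equal: 24 - 6p = 2p + 4 → 20 = 8p, so p = 2.5 and Q = 9.
Expenditure moves from 3×8 = 24 to 2.5×9 = 22.5; change = -1.5.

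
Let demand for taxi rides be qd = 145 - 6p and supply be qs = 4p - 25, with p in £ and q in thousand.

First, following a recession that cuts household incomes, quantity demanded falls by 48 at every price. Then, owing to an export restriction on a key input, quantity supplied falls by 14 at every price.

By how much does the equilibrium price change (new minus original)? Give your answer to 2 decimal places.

Solve the original market: 145 - 6p = 4p - 25, hence p = 17 and q = 43.
After the shift, demand is qd = 97 - 6p and supply is qs = 4p - 39.
Setting them equal: 97 - 6p = 4p - 39 → 136 = 10p, so p = 13.6 and q = 15.4.
Δp = 13.6 − 17 = -3.40.

-3.40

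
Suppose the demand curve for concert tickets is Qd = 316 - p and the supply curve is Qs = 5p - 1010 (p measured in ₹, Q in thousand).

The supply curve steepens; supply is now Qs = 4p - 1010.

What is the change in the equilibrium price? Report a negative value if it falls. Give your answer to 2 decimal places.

Initially, 316 - p = 5p - 1010, so 1326 = 6p and p = 221, Q = 95.
The new curves are Qd = 316 - p (demand) and Qs = 4p - 1010 (supply).
New equilibrium: 316 - p = 4p - 1010 ⇒ 1326 = 5p ⇒ p = 265.2, Q = 50.8.
Δp = 265.2 − 221 = +44.20.

+44.20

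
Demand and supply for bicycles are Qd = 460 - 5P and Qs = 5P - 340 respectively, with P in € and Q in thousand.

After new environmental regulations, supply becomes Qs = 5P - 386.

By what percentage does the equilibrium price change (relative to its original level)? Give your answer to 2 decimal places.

Solve the original market: 460 - 5P = 5P - 340, hence P = 80 and Q = 60.
The shock moves the curves to Qd = 460 - 5P and Qs = 5P - 386.
New equilibrium: 460 - 5P = 5P - 386 ⇒ 846 = 10P ⇒ P = 84.6, Q = 37.
%ΔP = (84.6 − 80) / 80 × 100 = +5.75%.

+5.75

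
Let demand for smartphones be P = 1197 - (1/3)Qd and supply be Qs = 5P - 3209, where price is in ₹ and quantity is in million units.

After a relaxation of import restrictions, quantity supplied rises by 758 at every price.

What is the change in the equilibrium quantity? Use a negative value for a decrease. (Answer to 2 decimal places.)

Solve the original market: 3591 - 3P = 5P - 3209, hence P = 850 and Q = 1041.
The shock moves the curves to Qd = 3591 - 3P and Qs = 5P - 2451.
Clearing the new market: 3591 - 3P = 5P - 2451, so P = 755.25 and Q = 1325.25.
ΔQ = 1325.25 − 1041 = +284.25.

+284.25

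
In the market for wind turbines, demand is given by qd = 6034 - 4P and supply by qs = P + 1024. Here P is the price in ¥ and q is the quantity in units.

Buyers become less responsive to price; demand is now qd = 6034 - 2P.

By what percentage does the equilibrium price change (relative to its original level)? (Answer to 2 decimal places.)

+66.67

Original equilibrium: 6034 - 4P = P + 1024 gives 5010 = 5P, so P = 1002 and q = 2026.
The shock moves the curves to qd = 6034 - 2P and qs = P + 1024.
New equilibrium: 6034 - 2P = P + 1024 ⇒ 5010 = 3P ⇒ P = 1670, q = 2694.
%ΔP = (1670 − 1002) / 1002 × 100 = +66.67%.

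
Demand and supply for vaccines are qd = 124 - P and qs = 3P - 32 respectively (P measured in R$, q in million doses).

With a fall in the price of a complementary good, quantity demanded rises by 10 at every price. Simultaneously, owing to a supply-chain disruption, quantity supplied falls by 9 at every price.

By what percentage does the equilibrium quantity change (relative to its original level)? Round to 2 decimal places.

Solve the original market: 124 - P = 3P - 32, hence P = 39 and q = 85.
The shock moves the curves to qd = 134 - P and qs = 3P - 41.
Setting them equal: 134 - P = 3P - 41 → 175 = 4P, so P = 43.75 and q = 90.25.
%Δq = (90.25 − 85) / 85 × 100 = +6.18%.

+6.18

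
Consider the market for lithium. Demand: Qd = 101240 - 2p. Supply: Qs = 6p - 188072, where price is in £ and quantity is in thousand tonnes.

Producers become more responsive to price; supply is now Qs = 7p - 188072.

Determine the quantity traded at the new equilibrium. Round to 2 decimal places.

Before the shock: 101240 - 2p = 6p - 188072 ⇒ 289312 = 8p ⇒ p = 36164, Q = 28912.
The shock moves the curves to Qd = 101240 - 2p and Qs = 7p - 188072.
New equilibrium: 101240 - 2p = 7p - 188072 ⇒ 289312 = 9p ⇒ p = 289312/9 ≈ 32145.7778, Q = 332536/9 ≈ 36948.4444.

36948.44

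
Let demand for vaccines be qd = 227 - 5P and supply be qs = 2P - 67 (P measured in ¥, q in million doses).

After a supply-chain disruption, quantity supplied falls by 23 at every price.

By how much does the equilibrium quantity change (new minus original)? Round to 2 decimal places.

Original equilibrium: 227 - 5P = 2P - 67 gives 294 = 7P, so P = 42 and q = 17.
After the shift, demand is qd = 227 - 5P and supply is qs = 2P - 90.
Clearing the new market: 227 - 5P = 2P - 90, so P = 317/7 ≈ 45.2857 and q = 4/7 ≈ 0.5714.
Δq = 0.5714 − 17 = -16.43.

-16.43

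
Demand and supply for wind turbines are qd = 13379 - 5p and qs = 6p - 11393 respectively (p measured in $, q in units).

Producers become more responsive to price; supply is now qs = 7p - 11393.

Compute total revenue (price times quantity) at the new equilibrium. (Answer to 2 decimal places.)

Original equilibrium: 13379 - 5p = 6p - 11393 gives 24772 = 11p, so p = 2252 and q = 2119.
The new curves are qd = 13379 - 5p (demand) and qs = 7p - 11393 (supply).
Setting them equal: 13379 - 5p = 7p - 11393 → 24772 = 12p, so p = 6193/3 ≈ 2064.3333 and q = 9172/3 ≈ 3057.3333.
New expenditure = 2064.3333 × 3057.3333 = 6311355.11.

6311355.11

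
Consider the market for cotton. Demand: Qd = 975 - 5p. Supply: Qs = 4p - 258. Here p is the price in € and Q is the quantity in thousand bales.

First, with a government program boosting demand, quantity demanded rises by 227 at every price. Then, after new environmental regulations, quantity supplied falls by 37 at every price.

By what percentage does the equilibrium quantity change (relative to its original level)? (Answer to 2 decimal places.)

Solve the original market: 975 - 5p = 4p - 258, hence p = 137 and Q = 290.
The shock moves the curves to Qd = 1202 - 5p and Qs = 4p - 295.
Equate the new curves: 1202 - 5p = 4p - 295, giving 1497 = 9p, p = 499/3 ≈ 166.3333, Q = 1111/3 ≈ 370.3333.
%ΔQ = (370.3333 − 290) / 290 × 100 = +27.70%.

+27.70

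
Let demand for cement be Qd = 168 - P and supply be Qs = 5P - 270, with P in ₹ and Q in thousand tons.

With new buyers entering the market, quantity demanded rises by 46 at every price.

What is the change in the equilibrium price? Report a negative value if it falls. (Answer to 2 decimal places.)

Before the shock: 168 - P = 5P - 270 ⇒ 438 = 6P ⇒ P = 73, Q = 95.
The new curves are Qd = 214 - P (demand) and Qs = 5P - 270 (supply).
Equate the new curves: 214 - P = 5P - 270, giving 484 = 6P, P = 242/3 ≈ 80.6667, Q = 400/3 ≈ 133.3333.
ΔP = 80.6667 − 73 = +7.67.

+7.67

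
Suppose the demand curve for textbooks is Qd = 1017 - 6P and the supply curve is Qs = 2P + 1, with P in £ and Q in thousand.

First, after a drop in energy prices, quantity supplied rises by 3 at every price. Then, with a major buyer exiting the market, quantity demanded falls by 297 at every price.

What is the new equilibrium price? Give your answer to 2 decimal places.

89.50

Initially, 1017 - 6P = 2P + 1, so 1016 = 8P and P = 127, Q = 255.
The new curves are Qd = 720 - 6P (demand) and Qs = 2P + 4 (supply).
Setting them equal: 720 - 6P = 2P + 4 → 716 = 8P, so P = 89.5 and Q = 183.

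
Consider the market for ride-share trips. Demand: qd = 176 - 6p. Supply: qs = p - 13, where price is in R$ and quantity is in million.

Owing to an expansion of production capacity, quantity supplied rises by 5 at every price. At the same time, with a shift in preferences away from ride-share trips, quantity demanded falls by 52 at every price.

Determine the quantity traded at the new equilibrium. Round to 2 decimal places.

Original equilibrium: 176 - 6p = p - 13 gives 189 = 7p, so p = 27 and q = 14.
With the change applied: demand qd = 124 - 6p, supply qs = p - 8.
Clearing the new market: 124 - 6p = p - 8, so p = 132/7 ≈ 18.8571 and q = 76/7 ≈ 10.8571.

10.86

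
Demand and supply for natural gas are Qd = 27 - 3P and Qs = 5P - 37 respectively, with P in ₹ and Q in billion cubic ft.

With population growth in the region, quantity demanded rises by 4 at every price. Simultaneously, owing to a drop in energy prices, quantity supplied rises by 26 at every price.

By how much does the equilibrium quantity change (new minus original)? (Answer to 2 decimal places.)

Before the shock: 27 - 3P = 5P - 37 ⇒ 64 = 8P ⇒ P = 8, Q = 3.
With the change applied: demand Qd = 31 - 3P, supply Qs = 5P - 11.
Equate the new curves: 31 - 3P = 5P - 11, giving 42 = 8P, P = 5.25, Q = 15.25.
ΔQ = 15.25 − 3 = +12.25.

+12.25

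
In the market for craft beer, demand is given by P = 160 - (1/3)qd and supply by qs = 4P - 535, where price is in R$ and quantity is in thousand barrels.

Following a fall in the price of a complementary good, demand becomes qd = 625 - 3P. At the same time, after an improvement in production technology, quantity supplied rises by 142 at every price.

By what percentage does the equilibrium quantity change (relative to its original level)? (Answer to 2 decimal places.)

+319.37

Solve the original market: 480 - 3P = 4P - 535, hence P = 145 and q = 45.
After the shift, demand is qd = 625 - 3P and supply is qs = 4P - 393.
Equate the new curves: 625 - 3P = 4P - 393, giving 1018 = 7P, P = 1018/7 ≈ 145.4286, q = 1321/7 ≈ 188.7143.
%Δq = (188.7143 − 45) / 45 × 100 = +319.37%.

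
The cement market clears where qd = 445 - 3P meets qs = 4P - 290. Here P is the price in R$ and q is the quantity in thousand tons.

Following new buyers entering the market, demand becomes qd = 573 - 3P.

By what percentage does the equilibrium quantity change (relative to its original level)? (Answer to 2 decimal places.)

+56.26

Solve the original market: 445 - 3P = 4P - 290, hence P = 105 and q = 130.
After the shift, demand is qd = 573 - 3P and supply is qs = 4P - 290.
New equilibrium: 573 - 3P = 4P - 290 ⇒ 863 = 7P ⇒ P = 863/7 ≈ 123.2857, q = 1422/7 ≈ 203.1429.
%Δq = (203.1429 − 130) / 130 × 100 = +56.26%.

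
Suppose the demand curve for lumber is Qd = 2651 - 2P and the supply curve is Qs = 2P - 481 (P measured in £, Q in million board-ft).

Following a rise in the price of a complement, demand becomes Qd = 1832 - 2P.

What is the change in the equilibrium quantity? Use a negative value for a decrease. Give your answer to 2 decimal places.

Original equilibrium: 2651 - 2P = 2P - 481 gives 3132 = 4P, so P = 783 and Q = 1085.
The shock moves the curves to Qd = 1832 - 2P and Qs = 2P - 481.
Clearing the new market: 1832 - 2P = 2P - 481, so P = 578.25 and Q = 675.5.
ΔQ = 675.5 − 1085 = -409.50.

-409.50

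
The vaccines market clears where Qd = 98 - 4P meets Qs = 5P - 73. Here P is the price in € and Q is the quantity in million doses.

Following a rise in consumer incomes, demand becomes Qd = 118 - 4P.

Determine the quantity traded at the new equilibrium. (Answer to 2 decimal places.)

33.11

Before the shock: 98 - 4P = 5P - 73 ⇒ 171 = 9P ⇒ P = 19, Q = 22.
With the change applied: demand Qd = 118 - 4P, supply Qs = 5P - 73.
Equate the new curves: 118 - 4P = 5P - 73, giving 191 = 9P, P = 191/9 ≈ 21.2222, Q = 298/9 ≈ 33.1111.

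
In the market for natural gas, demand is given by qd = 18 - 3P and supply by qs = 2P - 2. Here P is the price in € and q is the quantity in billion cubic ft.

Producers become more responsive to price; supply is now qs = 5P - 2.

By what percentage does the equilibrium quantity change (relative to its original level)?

+75

Before the shock: 18 - 3P = 2P - 2 ⇒ 20 = 5P ⇒ P = 4, q = 6.
The shock moves the curves to qd = 18 - 3P and qs = 5P - 2.
Equate the new curves: 18 - 3P = 5P - 2, giving 20 = 8P, P = 2.5, q = 10.5.
%Δq = (10.5 − 6) / 6 × 100 = +75%.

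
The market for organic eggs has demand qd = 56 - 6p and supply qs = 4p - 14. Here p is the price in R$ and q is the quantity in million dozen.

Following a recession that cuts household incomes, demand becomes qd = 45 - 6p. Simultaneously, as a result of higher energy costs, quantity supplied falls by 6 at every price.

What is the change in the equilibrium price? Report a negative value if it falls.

-0.5

Solve the original market: 56 - 6p = 4p - 14, hence p = 7 and q = 14.
The new curves are qd = 45 - 6p (demand) and qs = 4p - 20 (supply).
Clearing the new market: 45 - 6p = 4p - 20, so p = 6.5 and q = 6.
Δp = 6.5 − 7 = -0.5.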